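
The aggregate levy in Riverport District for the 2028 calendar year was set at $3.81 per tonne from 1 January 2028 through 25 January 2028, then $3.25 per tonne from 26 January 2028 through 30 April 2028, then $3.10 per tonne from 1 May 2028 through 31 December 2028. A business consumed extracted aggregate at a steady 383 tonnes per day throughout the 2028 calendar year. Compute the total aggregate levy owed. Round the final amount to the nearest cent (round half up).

1 January – 25 January 2028: 25 days × 383 tonnes/day = 9,575 tonnes at $3.81/tonne → $36480.75
26 January – 30 April 2028: 96 days × 383 tonnes/day = 36,768 tonnes at $3.25/tonne → $119496.00
1 May – 31 December 2028: 245 days × 383 tonnes/day = 93,835 tonnes at $3.10/tonne → $290888.50

$446865.25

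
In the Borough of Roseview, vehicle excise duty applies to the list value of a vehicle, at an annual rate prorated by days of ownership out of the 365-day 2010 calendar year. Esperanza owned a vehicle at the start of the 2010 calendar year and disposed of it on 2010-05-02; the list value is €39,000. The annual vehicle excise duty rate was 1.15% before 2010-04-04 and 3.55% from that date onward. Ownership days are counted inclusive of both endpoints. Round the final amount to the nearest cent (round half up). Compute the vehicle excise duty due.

€224.28

2010-01-01 to 2010-04-03: 93 days at 1.15% → €39,000 × 1.15% × 93/365 = €114.2753
2010-04-04 to 2010-05-02: 29 days at 3.55% → €39,000 × 3.55% × 29/365 = €110.0014
Total = €224.2767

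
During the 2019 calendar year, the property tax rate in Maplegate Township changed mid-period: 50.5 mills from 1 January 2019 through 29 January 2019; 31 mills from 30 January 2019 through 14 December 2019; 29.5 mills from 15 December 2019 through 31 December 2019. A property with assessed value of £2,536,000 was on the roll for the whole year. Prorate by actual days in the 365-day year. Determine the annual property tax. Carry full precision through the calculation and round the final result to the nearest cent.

£82,367.89

1 January – 29 January 2019: 29 days at 50.5 mills → £2,536,000 × 5.05% × 29/365 = £10,175.2658
30 January – 14 December 2019: 319 days at 31 mills → £2,536,000 × 3.1% × 319/365 = £68,708.2301
15 December – 31 December 2019: 17 days at 29.5 mills → £2,536,000 × 2.95% × 17/365 = £3,484.3945
Total = £82,367.8904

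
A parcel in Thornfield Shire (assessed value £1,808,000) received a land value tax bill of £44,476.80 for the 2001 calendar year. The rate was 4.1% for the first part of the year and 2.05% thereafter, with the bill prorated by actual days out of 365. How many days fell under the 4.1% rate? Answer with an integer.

Let d = days at the first rate; then 365 − d days at the second rate.
£1,808,000 × [4.1%·d + 2.05%·(365−d)] / 365 = £44,476.80
Solving gives d = 73, so the new rate took effect on 15 Mar 2001.

73 days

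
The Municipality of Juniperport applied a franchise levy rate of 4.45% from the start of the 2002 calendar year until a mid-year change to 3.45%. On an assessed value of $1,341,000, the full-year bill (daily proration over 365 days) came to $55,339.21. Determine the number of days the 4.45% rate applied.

Let d = days at the first rate; then 365 − d days at the second rate.
$1,341,000 × [4.45%·d + 3.45%·(365−d)] / 365 = $55,339.21
Solving gives d = 247, so the new rate took effect on 5 Sep 2002.

247 days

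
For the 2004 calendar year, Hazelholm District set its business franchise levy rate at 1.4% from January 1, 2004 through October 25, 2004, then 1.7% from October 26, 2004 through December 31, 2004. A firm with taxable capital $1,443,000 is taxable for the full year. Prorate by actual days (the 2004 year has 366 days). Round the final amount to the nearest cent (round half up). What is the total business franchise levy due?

January 1 – October 25, 2004: 299 days at 1.4% → $1,443,000 × 1.4% × 299/366 = $16,503.8197
October 26 – December 31, 2004: 67 days at 1.7% → $1,443,000 × 1.7% × 67/366 = $4,490.6475
Total = $20,994.4672

$20,994.47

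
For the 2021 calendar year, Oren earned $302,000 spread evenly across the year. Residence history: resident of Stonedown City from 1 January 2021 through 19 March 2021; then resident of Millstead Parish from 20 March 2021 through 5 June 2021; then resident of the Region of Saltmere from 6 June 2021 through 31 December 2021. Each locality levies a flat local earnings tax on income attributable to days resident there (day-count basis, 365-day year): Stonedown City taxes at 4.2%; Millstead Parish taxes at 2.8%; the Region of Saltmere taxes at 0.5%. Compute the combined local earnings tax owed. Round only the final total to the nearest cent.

Stonedown City, 1 January – 19 March 2021: 78 days → $302,000 × 4.2% × 78/365 = $2,710.5534
Millstead Parish, 20 March – 5 June 2021: 78 days → $302,000 × 2.8% × 78/365 = $1,807.0356
The Region of Saltmere, 6 June – 31 December 2021: 209 days → $302,000 × 0.5% × 209/365 = $864.6301
Total = $5,382.2192

$5,382.22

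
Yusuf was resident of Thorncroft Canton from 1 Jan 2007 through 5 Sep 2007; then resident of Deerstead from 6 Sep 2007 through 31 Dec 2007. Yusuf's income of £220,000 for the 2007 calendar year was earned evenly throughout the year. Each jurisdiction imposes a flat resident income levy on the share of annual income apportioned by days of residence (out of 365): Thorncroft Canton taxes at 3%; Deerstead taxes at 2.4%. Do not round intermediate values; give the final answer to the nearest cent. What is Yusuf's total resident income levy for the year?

£6,176.88

Thorncroft Canton, 1 Jan – 5 Sep 2007: 248 days → £220,000 × 3% × 248/365 = £4,484.3836
Deerstead, 6 Sep – 31 Dec 2007: 117 days → £220,000 × 2.4% × 117/365 = £1,692.4932
Total = £6,176.8767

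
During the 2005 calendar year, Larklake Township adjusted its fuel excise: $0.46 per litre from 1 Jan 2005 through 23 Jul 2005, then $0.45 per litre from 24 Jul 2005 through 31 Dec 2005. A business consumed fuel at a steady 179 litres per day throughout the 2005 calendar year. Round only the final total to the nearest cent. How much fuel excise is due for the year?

$29765.91

1 Jan – 23 Jul 2005: 204 days × 179 litres/day = 36,516 litres at $0.46/litre → $16797.36
24 Jul – 31 Dec 2005: 161 days × 179 litres/day = 28,819 litres at $0.45/litre → $12968.55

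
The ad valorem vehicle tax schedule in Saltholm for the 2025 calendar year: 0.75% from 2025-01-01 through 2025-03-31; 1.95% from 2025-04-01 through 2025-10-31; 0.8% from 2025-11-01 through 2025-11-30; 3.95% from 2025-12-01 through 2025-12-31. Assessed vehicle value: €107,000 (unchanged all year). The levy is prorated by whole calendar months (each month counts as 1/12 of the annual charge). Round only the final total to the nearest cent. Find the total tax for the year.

2025-01-01 to 2025-03-31: 3 months at 0.75% → €107,000 × 0.75% × 3/12 = €200.6250
2025-04-01 to 2025-10-31: 7 months at 1.95% → €107,000 × 1.95% × 7/12 = €1,217.1250
2025-11-01 to 2025-11-30: 1 month at 0.8% → €107,000 × 0.8% × 1/12 = €71.3333
2025-12-01 to 2025-12-31: 1 month at 3.95% → €107,000 × 3.95% × 1/12 = €352.2083
Total = €1,841.2917

€1,841.29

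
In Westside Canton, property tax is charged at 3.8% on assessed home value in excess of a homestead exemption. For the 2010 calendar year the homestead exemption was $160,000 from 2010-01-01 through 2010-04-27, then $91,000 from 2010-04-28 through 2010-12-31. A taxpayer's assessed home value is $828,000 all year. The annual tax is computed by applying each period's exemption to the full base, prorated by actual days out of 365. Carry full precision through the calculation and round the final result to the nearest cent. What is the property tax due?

2010-01-01 to 2010-04-27: 117 days, exemption $160,000 → ($828,000 − $160,000) × 3.8% × 117/365 = $8,136.7890
2010-04-28 to 2010-12-31: 248 days, exemption $91,000 → ($828,000 − $91,000) × 3.8% × 248/365 = $19,028.7342
Total = $27,165.5233

$27,165.52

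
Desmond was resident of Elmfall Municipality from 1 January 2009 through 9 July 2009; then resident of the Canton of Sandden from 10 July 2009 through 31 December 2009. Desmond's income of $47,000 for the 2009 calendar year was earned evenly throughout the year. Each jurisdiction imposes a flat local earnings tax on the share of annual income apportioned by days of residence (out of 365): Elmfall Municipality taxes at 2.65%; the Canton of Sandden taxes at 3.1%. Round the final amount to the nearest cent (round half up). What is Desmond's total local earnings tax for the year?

$1,346.90

Elmfall Municipality, 1 January – 9 July 2009: 190 days → $47,000 × 2.65% × 190/365 = $648.3425
The Canton of Sandden, 10 July – 31 December 2009: 175 days → $47,000 × 3.1% × 175/365 = $698.5616
Total = $1,346.9041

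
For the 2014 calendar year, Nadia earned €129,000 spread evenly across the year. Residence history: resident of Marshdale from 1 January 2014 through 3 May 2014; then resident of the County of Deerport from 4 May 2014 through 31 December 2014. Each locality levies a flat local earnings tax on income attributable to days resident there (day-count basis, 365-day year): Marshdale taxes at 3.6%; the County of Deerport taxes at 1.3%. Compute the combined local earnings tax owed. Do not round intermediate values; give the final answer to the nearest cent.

Marshdale, 1 January – 3 May 2014: 123 days → €129,000 × 3.6% × 123/365 = €1,564.9644
The County of Deerport, 4 May – 31 December 2014: 242 days → €129,000 × 1.3% × 242/365 = €1,111.8740
Total = €2,676.8384

€2,676.84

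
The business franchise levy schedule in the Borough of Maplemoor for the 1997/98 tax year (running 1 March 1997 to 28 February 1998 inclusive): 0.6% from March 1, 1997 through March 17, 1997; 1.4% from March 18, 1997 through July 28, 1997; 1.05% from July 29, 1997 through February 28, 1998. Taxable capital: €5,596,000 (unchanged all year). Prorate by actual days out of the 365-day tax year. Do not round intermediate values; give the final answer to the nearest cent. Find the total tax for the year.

March 1 – March 17, 1997: 17 days at 0.6% → €5,596,000 × 0.6% × 17/365 = €1,563.8137
March 18 – July 28, 1997: 133 days at 1.4% → €5,596,000 × 1.4% × 133/365 = €28,547.2658
July 29, 1997 – February 28, 1998: 215 days at 1.05% → €5,596,000 × 1.05% × 215/365 = €34,610.8767
Total = €64,721.9562

€64,721.96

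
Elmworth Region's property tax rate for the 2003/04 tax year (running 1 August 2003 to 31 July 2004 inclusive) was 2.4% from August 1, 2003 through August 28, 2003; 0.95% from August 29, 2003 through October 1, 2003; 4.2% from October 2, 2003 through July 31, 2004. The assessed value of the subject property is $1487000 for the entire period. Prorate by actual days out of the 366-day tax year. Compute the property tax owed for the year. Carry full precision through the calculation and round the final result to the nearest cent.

$55916.89

August 1 – August 28, 2003: 28 days at 2.4% → $1487000 × 2.4% × 28/366 = $2730.2295
August 29 – October 1, 2003: 34 days at 0.95% → $1487000 × 0.95% × 34/366 = $1312.2978
October 2, 2003 – July 31, 2004: 304 days at 4.2% → $1487000 × 4.2% × 304/366 = $51874.3607
Total = $55916.8880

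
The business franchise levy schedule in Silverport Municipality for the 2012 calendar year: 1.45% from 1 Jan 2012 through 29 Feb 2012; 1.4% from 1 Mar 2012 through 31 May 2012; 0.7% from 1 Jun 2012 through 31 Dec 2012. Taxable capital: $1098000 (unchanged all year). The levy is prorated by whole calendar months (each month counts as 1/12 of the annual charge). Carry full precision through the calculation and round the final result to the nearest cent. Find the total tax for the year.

$10980.00

1 Jan – 29 Feb 2012: 2 months at 1.45% → $1098000 × 1.45% × 2/12 = $2653.5000
1 Mar – 31 May 2012: 3 months at 1.4% → $1098000 × 1.4% × 3/12 = $3843.0000
1 Jun – 31 Dec 2012: 7 months at 0.7% → $1098000 × 0.7% × 7/12 = $4483.5000
Total = $10980.0000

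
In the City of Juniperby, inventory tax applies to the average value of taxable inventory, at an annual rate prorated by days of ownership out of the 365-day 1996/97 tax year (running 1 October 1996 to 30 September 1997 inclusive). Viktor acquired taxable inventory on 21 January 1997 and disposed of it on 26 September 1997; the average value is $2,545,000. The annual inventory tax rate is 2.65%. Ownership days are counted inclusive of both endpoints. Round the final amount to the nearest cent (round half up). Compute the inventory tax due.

$46,008.72

Days held (21 January – 26 September 1997): 249 out of 365
Tax = $2,545,000 × 2.65% × 249/365 = $46,008.7192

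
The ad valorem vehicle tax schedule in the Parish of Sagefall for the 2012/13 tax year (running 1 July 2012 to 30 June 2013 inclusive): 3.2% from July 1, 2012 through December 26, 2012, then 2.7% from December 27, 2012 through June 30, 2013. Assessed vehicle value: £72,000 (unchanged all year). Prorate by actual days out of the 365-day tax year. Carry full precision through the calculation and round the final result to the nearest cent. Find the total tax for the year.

July 1 – December 26, 2012: 179 days at 3.2% → £72,000 × 3.2% × 179/365 = £1,129.9068
December 27, 2012 – June 30, 2013: 186 days at 2.7% → £72,000 × 2.7% × 186/365 = £990.6411
Total = £2,120.5479

£2,120.55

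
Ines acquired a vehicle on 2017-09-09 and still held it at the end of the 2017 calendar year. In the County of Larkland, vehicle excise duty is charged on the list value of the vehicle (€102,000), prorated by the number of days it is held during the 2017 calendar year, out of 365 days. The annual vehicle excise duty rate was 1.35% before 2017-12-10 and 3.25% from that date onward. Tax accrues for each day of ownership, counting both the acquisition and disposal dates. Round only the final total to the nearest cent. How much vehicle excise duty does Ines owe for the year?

€546.89

2017-09-09 to 2017-12-09: 92 days at 1.35% → €102,000 × 1.35% × 92/365 = €347.0795
2017-12-10 to 2017-12-31: 22 days at 3.25% → €102,000 × 3.25% × 22/365 = €199.8082
Total = €546.8877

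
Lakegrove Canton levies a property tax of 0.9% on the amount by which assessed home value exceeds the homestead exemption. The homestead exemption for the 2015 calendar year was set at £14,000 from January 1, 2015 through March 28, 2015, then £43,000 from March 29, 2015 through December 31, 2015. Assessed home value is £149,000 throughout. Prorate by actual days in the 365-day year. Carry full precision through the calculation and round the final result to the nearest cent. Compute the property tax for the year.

January 1 – March 28, 2015: 87 days, exemption £14,000 → (£149,000 − £14,000) × 0.9% × 87/365 = £289.6027
March 29 – December 31, 2015: 278 days, exemption £43,000 → (£149,000 − £43,000) × 0.9% × 278/365 = £726.6082
Total = £1,016.2110

£1,016.21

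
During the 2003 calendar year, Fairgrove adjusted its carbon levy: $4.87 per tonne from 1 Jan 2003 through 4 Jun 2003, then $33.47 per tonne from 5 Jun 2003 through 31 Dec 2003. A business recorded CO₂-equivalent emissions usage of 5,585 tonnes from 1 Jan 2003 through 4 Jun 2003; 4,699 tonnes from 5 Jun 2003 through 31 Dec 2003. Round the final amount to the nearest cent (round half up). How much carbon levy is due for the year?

1 Jan – 4 Jun 2003: 5,585 tonnes at $4.87/tonne → $27,198.95
5 Jun – 31 Dec 2003: 4,699 tonnes at $33.47/tonne → $157,275.53

$184,474.48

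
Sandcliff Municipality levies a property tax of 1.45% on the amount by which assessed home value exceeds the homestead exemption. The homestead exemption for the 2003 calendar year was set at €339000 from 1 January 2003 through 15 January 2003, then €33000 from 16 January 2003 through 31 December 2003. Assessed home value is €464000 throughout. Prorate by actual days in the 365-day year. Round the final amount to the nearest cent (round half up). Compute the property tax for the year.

€6067.16

1 January – 15 January 2003: 15 days, exemption €339000 → (€464000 − €339000) × 1.45% × 15/365 = €74.4863
16 January – 31 December 2003: 350 days, exemption €33000 → (€464000 − €33000) × 1.45% × 350/365 = €5992.6712
Total = €6067.1575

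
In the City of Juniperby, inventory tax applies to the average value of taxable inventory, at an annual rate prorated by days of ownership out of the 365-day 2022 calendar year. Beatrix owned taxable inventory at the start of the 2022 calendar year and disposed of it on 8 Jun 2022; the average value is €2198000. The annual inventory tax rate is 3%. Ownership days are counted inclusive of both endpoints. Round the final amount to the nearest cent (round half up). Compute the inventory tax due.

Days held (1 Jan – 8 Jun 2022): 159 out of 365
Tax = €2198000 × 3% × 159/365 = €28724.5479

€28724.55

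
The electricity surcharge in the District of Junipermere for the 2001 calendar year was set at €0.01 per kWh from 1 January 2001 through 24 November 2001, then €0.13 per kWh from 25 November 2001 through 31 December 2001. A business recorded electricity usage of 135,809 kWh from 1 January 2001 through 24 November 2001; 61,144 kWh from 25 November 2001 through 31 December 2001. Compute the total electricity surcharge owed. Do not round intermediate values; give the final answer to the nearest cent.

€9,306.81

1 January – 24 November 2001: 135,809 kWh at €0.01/kWh → €1,358.09
25 November – 31 December 2001: 61,144 kWh at €0.13/kWh → €7,948.72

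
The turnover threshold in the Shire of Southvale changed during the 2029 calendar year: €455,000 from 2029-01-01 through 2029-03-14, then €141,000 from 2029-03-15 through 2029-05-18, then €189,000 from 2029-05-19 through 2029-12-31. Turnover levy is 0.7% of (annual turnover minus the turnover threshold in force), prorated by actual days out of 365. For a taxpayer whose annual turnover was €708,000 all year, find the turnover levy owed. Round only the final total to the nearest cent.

2029-01-01 to 2029-03-14: 73 days, exemption €455,000 → (€708,000 − €455,000) × 0.7% × 73/365 = €354.2000
2029-03-15 to 2029-05-18: 65 days, exemption €141,000 → (€708,000 − €141,000) × 0.7% × 65/365 = €706.8082
2029-05-19 to 2029-12-31: 227 days, exemption €189,000 → (€708,000 − €189,000) × 0.7% × 227/365 = €2,259.4274
Total = €3,320.4356

€3,320.44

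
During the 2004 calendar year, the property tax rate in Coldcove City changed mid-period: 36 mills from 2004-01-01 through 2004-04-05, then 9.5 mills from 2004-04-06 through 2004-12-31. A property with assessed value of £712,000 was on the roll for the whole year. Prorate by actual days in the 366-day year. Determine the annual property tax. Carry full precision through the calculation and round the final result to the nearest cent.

2004-01-01 to 2004-04-05: 96 days at 36 mills → £712,000 × 3.6% × 96/366 = £6,723.1475
2004-04-06 to 2004-12-31: 270 days at 9.5 mills → £712,000 × 0.95% × 270/366 = £4,989.8361
Total = £11,712.9836

£11,712.98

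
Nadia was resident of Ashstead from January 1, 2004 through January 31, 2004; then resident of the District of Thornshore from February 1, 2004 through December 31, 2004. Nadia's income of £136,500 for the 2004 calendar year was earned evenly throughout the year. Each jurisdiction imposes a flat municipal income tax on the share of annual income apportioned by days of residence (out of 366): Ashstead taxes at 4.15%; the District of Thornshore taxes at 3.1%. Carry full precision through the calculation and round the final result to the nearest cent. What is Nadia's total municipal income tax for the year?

Ashstead, January 1 – January 31, 2004: 31 days → £136,500 × 4.15% × 31/366 = £479.8012
The District of Thornshore, February 1 – December 31, 2004: 335 days → £136,500 × 3.1% × 335/366 = £3,873.0943
Total = £4,352.8955

£4,352.90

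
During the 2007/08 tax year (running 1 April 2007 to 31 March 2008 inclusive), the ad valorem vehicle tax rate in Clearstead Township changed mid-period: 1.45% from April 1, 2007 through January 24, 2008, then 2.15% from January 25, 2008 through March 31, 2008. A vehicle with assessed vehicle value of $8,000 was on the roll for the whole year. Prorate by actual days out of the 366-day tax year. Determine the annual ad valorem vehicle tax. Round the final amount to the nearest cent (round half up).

April 1, 2007 – January 24, 2008: 299 days at 1.45% → $8,000 × 1.45% × 299/366 = $94.7650
January 25 – March 31, 2008: 67 days at 2.15% → $8,000 × 2.15% × 67/366 = $31.4863
Total = $126.2514

$126.25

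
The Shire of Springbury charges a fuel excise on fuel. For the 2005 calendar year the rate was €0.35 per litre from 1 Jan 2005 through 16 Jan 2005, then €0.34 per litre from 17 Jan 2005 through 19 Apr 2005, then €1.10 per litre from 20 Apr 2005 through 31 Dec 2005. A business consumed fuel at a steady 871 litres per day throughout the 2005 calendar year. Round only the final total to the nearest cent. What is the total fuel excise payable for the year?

€277,692.22

1 Jan – 16 Jan 2005: 16 days × 871 litres/day = 13,936 litres at €0.35/litre → €4,877.60
17 Jan – 19 Apr 2005: 93 days × 871 litres/day = 81,003 litres at €0.34/litre → €27,541.02
20 Apr – 31 Dec 2005: 256 days × 871 litres/day = 222,976 litres at €1.10/litre → €245,273.60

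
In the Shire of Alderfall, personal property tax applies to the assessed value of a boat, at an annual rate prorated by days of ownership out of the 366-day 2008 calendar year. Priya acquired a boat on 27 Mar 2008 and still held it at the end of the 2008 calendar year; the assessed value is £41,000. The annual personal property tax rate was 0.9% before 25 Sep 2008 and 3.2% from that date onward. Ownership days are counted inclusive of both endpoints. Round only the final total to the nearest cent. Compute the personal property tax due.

27 Mar – 24 Sep 2008: 182 days at 0.9% → £41,000 × 0.9% × 182/366 = £183.4918
25 Sep – 31 Dec 2008: 98 days at 3.2% → £41,000 × 3.2% × 98/366 = £351.3005
Total = £534.7923

£534.79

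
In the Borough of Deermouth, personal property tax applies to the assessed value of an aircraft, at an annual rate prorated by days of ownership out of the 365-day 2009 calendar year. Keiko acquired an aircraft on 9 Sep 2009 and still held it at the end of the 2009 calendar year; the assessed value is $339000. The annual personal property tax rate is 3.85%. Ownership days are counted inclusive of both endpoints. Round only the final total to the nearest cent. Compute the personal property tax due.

$4076.36

Days held (9 Sep – 31 Dec 2009): 114 out of 365
Tax = $339000 × 3.85% × 114/365 = $4076.3589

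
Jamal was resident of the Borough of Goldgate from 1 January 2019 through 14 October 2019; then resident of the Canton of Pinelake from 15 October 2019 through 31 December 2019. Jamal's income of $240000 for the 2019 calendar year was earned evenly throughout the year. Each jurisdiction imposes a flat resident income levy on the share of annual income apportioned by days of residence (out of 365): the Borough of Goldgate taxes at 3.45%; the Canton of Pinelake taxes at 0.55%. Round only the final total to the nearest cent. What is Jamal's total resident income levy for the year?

The Borough of Goldgate, 1 January – 14 October 2019: 287 days → $240000 × 3.45% × 287/365 = $6510.5753
The Canton of Pinelake, 15 October – 31 December 2019: 78 days → $240000 × 0.55% × 78/365 = $282.0822
Total = $6792.6575

$6792.66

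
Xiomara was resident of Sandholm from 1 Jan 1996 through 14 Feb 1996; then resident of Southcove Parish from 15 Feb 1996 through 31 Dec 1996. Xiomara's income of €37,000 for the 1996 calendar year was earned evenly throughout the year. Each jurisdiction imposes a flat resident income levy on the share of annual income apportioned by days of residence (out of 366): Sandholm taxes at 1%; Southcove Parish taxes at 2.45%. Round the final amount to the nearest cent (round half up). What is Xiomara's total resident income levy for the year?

Sandholm, 1 Jan – 14 Feb 1996: 45 days → €37,000 × 1% × 45/366 = €45.4918
Southcove Parish, 15 Feb – 31 Dec 1996: 321 days → €37,000 × 2.45% × 321/366 = €795.0451
Total = €840.5369

€840.54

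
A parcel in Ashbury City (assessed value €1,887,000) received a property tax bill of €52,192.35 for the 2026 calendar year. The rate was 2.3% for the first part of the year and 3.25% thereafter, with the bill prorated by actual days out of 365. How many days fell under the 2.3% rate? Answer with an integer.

186 days

Let d = days at the first rate; then 365 − d days at the second rate.
€1,887,000 × [2.3%·d + 3.25%·(365−d)] / 365 = €52,192.35
Solving gives d = 186, so the new rate took effect on 6 July 2026.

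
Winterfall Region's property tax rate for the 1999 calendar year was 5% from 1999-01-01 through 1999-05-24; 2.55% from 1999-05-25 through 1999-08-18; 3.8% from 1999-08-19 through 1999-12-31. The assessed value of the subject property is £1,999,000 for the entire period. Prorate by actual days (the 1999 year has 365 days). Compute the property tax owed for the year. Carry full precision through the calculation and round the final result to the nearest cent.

£79,538.29

1999-01-01 to 1999-05-24: 144 days at 5% → £1,999,000 × 5% × 144/365 = £39,432.3288
1999-05-25 to 1999-08-18: 86 days at 2.55% → £1,999,000 × 2.55% × 86/365 = £12,010.4301
1999-08-19 to 1999-12-31: 135 days at 3.8% → £1,999,000 × 3.8% × 135/365 = £28,095.5342
Total = £79,538.2932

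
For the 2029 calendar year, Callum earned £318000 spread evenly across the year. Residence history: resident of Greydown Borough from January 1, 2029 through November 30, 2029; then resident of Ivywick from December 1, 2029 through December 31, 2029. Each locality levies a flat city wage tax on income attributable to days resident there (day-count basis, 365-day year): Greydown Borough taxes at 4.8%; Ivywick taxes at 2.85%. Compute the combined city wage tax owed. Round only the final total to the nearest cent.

Greydown Borough, January 1 – November 30, 2029: 334 days → £318000 × 4.8% × 334/365 = £13967.6055
Ivywick, December 1 – December 31, 2029: 31 days → £318000 × 2.85% × 31/365 = £769.7342
Total = £14737.3397

£14737.34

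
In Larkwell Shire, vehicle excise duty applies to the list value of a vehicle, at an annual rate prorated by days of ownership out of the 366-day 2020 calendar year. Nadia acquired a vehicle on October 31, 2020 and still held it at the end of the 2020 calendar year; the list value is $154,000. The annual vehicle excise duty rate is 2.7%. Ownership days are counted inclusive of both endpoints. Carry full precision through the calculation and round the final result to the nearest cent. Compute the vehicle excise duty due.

$704.36

Days held (October 31 – December 31, 2020): 62 out of 366
Tax = $154,000 × 2.7% × 62/366 = $704.3607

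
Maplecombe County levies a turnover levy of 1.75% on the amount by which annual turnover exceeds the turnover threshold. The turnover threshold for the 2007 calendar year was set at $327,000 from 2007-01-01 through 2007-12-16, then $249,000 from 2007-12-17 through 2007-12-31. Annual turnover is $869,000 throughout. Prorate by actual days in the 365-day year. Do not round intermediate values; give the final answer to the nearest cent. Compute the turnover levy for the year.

2007-01-01 to 2007-12-16: 350 days, exemption $327,000 → ($869,000 − $327,000) × 1.75% × 350/365 = $9,095.2055
2007-12-17 to 2007-12-31: 15 days, exemption $249,000 → ($869,000 − $249,000) × 1.75% × 15/365 = $445.8904
Total = $9,541.0959

$9,541.10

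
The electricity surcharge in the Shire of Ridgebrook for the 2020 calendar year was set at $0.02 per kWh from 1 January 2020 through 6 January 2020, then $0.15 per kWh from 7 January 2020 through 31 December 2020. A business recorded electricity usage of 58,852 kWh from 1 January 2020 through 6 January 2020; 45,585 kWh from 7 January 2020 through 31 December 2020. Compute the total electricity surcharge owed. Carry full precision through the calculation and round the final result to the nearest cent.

$8,014.79

1 January – 6 January 2020: 58,852 kWh at $0.02/kWh → $1,177.04
7 January – 31 December 2020: 45,585 kWh at $0.15/kWh → $6,837.75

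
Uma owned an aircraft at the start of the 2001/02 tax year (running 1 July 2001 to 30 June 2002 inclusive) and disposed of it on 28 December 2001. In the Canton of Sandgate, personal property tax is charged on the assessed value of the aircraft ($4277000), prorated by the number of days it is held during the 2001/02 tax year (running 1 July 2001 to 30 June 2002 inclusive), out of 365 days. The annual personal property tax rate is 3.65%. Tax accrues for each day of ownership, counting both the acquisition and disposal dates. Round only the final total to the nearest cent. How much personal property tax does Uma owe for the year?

Days held (1 July – 28 December 2001): 181 out of 365
Tax = $4277000 × 3.65% × 181/365 = $77413.7000

$77413.70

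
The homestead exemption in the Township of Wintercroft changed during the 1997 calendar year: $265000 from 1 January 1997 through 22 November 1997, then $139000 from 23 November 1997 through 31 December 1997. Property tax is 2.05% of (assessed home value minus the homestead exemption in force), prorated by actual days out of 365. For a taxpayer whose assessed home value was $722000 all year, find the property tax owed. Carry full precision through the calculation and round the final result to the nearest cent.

$9644.49

1 January – 22 November 1997: 326 days, exemption $265000 → ($722000 − $265000) × 2.05% × 326/365 = $8367.4822
23 November – 31 December 1997: 39 days, exemption $139000 → ($722000 − $139000) × 2.05% × 39/365 = $1277.0096
Total = $9644.4918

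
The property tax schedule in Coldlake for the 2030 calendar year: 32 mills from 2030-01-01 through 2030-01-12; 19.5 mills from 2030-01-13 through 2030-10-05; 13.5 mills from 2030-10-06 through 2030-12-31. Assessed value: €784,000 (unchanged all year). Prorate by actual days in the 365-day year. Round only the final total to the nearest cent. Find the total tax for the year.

2030-01-01 to 2030-01-12: 12 days at 32 mills → €784,000 × 3.2% × 12/365 = €824.8110
2030-01-13 to 2030-10-05: 266 days at 19.5 mills → €784,000 × 1.95% × 266/365 = €11,141.3918
2030-10-06 to 2030-12-31: 87 days at 13.5 mills → €784,000 × 1.35% × 87/365 = €2,522.7616
Total = €14,488.9644

€14,488.96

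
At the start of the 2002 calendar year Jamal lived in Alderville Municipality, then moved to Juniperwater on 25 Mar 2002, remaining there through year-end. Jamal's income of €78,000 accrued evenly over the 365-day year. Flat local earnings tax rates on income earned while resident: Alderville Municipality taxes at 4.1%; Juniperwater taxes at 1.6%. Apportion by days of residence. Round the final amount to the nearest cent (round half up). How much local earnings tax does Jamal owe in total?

Alderville Municipality, 1 Jan – 24 Mar 2002: 83 days → €78,000 × 4.1% × 83/365 = €727.2164
Juniperwater, 25 Mar – 31 Dec 2002: 282 days → €78,000 × 1.6% × 282/365 = €964.2082
Total = €1,691.4247

€1,691.42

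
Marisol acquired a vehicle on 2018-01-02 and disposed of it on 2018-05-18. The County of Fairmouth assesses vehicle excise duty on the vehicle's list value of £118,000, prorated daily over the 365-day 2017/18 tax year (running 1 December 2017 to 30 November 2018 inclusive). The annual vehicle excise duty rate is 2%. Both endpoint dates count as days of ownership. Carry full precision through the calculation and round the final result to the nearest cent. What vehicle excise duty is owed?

Days held (2018-01-02 to 2018-05-18): 137 out of 365
Tax = £118,000 × 2% × 137/365 = £885.8082

£885.81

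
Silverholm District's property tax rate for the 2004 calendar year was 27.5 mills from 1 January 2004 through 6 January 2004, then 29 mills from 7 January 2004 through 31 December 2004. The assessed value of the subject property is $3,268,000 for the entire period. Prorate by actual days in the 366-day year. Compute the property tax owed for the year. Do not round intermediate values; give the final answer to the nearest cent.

1 January – 6 January 2004: 6 days at 27.5 mills → $3,268,000 × 2.75% × 6/366 = $1,473.2787
7 January – 31 December 2004: 360 days at 29 mills → $3,268,000 × 2.9% × 360/366 = $93,218.3607
Total = $94,691.6393

$94,691.64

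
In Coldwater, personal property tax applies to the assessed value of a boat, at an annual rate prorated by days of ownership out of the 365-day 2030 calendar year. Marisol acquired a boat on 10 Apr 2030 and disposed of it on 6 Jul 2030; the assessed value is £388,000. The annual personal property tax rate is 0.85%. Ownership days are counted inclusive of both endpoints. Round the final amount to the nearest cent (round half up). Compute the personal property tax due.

Days held (10 Apr – 6 Jul 2030): 88 out of 365
Tax = £388,000 × 0.85% × 88/365 = £795.1342

£795.13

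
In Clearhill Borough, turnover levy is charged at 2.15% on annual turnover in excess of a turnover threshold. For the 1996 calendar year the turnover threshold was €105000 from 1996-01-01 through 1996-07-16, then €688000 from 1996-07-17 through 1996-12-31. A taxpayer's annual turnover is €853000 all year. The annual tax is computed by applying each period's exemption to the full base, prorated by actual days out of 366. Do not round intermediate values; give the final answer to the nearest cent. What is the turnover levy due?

€10328.46

1996-01-01 to 1996-07-16: 198 days, exemption €105000 → (€853000 − €105000) × 2.15% × 198/366 = €8700.0984
1996-07-17 to 1996-12-31: 168 days, exemption €688000 → (€853000 − €688000) × 2.15% × 168/366 = €1628.3607
Total = €10328.4590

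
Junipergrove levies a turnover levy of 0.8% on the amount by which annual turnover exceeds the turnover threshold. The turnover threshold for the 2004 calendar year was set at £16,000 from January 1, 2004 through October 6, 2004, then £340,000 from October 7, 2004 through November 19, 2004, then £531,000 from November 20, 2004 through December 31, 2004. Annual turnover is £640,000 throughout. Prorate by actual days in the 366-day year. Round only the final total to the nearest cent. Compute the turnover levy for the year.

January 1 – October 6, 2004: 280 days, exemption £16,000 → (£640,000 − £16,000) × 0.8% × 280/366 = £3,819.0164
October 7 – November 19, 2004: 44 days, exemption £340,000 → (£640,000 − £340,000) × 0.8% × 44/366 = £288.5246
November 20 – December 31, 2004: 42 days, exemption £531,000 → (£640,000 − £531,000) × 0.8% × 42/366 = £100.0656
Total = £4,207.6066

£4,207.61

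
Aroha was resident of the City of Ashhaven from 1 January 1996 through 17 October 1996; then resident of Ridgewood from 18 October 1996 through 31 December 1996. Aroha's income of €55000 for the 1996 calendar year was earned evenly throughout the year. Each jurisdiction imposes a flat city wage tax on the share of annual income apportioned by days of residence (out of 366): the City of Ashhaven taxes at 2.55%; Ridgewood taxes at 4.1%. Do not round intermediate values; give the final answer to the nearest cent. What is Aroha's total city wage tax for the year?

€1577.19

The City of Ashhaven, 1 January – 17 October 1996: 291 days → €55000 × 2.55% × 291/366 = €1115.1025
Ridgewood, 18 October – 31 December 1996: 75 days → €55000 × 4.1% × 75/366 = €462.0902
Total = €1577.1926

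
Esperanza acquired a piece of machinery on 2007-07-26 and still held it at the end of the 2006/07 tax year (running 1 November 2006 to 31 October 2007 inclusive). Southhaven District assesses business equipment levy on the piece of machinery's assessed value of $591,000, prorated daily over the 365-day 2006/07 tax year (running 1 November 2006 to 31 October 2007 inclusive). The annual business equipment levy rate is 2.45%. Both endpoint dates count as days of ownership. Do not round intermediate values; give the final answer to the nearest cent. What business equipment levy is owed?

$3,887.65

Days held (2007-07-26 to 2007-10-31): 98 out of 365
Tax = $591,000 × 2.45% × 98/365 = $3,887.6466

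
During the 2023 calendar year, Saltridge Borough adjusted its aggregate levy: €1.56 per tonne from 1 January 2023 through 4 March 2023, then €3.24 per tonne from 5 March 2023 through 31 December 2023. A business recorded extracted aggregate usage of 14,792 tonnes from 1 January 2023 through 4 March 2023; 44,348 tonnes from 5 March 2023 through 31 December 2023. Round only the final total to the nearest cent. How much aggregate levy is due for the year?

€166,763.04

1 January – 4 March 2023: 14,792 tonnes at €1.56/tonne → €23,075.52
5 March – 31 December 2023: 44,348 tonnes at €3.24/tonne → €143,687.52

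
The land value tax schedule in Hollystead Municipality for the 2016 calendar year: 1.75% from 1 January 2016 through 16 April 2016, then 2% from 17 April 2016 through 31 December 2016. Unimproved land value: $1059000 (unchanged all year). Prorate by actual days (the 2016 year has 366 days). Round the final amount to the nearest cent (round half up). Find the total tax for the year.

1 January – 16 April 2016: 107 days at 1.75% → $1059000 × 1.75% × 107/366 = $5417.9713
17 April – 31 December 2016: 259 days at 2% → $1059000 × 2% × 259/366 = $14988.0328
Total = $20406.0041

$20406.00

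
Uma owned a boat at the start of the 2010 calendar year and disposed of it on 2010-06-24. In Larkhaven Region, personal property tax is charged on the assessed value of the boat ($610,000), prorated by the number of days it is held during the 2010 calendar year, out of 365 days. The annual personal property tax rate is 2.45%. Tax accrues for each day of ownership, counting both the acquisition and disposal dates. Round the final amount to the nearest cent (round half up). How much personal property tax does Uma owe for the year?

Days held (2010-01-01 to 2010-06-24): 175 out of 365
Tax = $610,000 × 2.45% × 175/365 = $7,165.4110

$7,165.41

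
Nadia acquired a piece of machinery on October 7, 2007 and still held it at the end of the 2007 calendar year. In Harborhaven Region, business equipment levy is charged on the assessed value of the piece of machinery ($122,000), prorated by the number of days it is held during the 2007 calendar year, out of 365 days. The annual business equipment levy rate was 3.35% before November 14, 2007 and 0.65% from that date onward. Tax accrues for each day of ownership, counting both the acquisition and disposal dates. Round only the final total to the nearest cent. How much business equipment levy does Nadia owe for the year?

$529.78

October 7 – November 13, 2007: 38 days at 3.35% → $122,000 × 3.35% × 38/365 = $425.4959
November 14 – December 31, 2007: 48 days at 0.65% → $122,000 × 0.65% × 48/365 = $104.2849
Total = $529.7808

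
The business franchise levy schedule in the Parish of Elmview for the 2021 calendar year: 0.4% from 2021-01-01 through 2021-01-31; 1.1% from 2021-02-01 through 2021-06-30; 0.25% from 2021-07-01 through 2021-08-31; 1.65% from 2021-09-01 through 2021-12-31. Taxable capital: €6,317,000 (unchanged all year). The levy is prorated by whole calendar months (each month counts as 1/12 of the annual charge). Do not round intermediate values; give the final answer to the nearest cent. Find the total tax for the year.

€68,434.17

2021-01-01 to 2021-01-31: 1 month at 0.4% → €6,317,000 × 0.4% × 1/12 = €2,105.6667
2021-02-01 to 2021-06-30: 5 months at 1.1% → €6,317,000 × 1.1% × 5/12 = €28,952.9167
2021-07-01 to 2021-08-31: 2 months at 0.25% → €6,317,000 × 0.25% × 2/12 = €2,632.0833
2021-09-01 to 2021-12-31: 4 months at 1.65% → €6,317,000 × 1.65% × 4/12 = €34,743.5000
Total = €68,434.1667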